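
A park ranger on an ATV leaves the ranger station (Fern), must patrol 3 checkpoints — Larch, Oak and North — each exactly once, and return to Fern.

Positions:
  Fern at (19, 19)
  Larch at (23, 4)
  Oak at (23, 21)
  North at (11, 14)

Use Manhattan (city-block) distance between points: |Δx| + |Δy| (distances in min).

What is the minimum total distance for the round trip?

With 3 stops there are 3!/2 = 3 distinct round trips (a route and its reverse cost the same).
Fern→Larch→Oak→North→Fern: 19+17+19+13 = 68
Fern→Larch→North→Oak→Fern: 19+22+19+6 = 66
Fern→Oak→Larch→North→Fern: 6+17+22+13 = 58
The minimum is 58.
One optimal route: Fern → Oak → Larch → North → Fern (or its reverse).

Shortest round trip = 58 min.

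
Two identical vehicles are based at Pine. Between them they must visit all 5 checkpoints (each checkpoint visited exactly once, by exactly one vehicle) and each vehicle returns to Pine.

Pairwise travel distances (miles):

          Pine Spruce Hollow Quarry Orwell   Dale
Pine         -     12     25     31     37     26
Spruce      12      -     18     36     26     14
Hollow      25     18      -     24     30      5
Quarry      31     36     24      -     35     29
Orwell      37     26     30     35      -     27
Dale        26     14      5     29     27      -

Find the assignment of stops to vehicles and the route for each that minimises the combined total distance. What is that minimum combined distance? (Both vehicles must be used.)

Check every non-empty split of the stops between the two vehicles; for each half take its own optimal tour:
  {Spruce} + {Hollow, Quarry, Orwell, Dale}: 24 + 123 = 147
  {Hollow} + {Spruce, Quarry, Orwell, Dale}: 50 + 119 = 169
  {Spruce, Hollow} + {Quarry, Orwell, Dale}: 55 + 119 = 174
  {Quarry} + {Spruce, Hollow, Orwell, Dale}: 62 + 95 = 157
  {Spruce, Quarry} + {Hollow, Orwell, Dale}: 79 + 94 = 173
  {Hollow, Quarry} + {Spruce, Orwell, Dale}: 80 + 90 = 170
  … (15 splits in total)
Best: vehicle 1 Pine → Spruce → Pine = 24; vehicle 2 Pine → Hollow → Dale → Orwell → Quarry → Pine = 123; combined 147.

147 miles — the smallest possible combined total.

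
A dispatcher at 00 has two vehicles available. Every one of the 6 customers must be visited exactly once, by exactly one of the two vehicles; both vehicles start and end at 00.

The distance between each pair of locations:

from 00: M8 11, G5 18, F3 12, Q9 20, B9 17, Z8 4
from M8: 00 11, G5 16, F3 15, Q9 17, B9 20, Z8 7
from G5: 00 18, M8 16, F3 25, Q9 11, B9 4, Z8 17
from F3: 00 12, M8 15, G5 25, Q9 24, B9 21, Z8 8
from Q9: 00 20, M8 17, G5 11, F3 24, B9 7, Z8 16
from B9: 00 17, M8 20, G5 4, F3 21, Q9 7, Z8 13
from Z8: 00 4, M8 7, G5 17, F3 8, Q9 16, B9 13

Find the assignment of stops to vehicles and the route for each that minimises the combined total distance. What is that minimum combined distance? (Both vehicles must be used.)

Check every non-empty split of the stops between the two vehicles; for each half take its own optimal tour:
  {M8} + {G5, F3, Q9, B9, Z8}: 22 + 65 = 87
  {G5} + {M8, F3, Q9, B9, Z8}: 36 + 68 = 104
  {M8, G5} + {F3, Q9, B9, Z8}: 45 + 60 = 105
  {F3} + {M8, G5, Q9, B9, Z8}: 24 + 57 = 81
  {M8, F3} + {G5, Q9, B9, Z8}: 38 + 49 = 87
  {G5, F3} + {M8, Q9, B9, Z8}: 55 + 52 = 107
  … (31 splits in total)
Best: vehicle 1 00 → F3 → 00 = 24; vehicle 2 00 → G5 → B9 → Q9 → M8 → Z8 → 00 = 57; combined 81.

81 — the smallest possible combined total.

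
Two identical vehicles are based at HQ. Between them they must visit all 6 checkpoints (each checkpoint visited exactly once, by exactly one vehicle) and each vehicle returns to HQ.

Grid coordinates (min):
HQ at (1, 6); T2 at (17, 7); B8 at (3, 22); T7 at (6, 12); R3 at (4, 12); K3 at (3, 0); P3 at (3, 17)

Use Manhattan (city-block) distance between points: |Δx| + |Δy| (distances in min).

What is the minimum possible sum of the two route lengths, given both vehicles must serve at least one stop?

There are 2^5 − 1 = 31 ways to divide the 6 stops into two non-empty groups. For each, the best each vehicle can do is its own shortest tour through its group:
  {T2} + {B8, T7, R3, K3, P3}: 34 + 54 = 88
  {B8} + {T2, T7, R3, K3, P3}: 36 + 66 = 102
  {T2, B8} + {T7, R3, K3, P3}: 64 + 44 = 108
  {T7} + {T2, B8, R3, K3, P3}: 22 + 76 = 98
  {T2, T7} + {B8, R3, K3, P3}: 44 + 50 = 94
  {B8, T7} + {T2, R3, K3, P3}: 42 + 66 = 108
  … (31 splits in total)
  {K3} + {T2, B8, T7, R3, P3}: 16 + 64 = 80  ← best
Best: vehicle 1 HQ → K3 → HQ = 16; vehicle 2 HQ → T2 → T7 → R3 → B8 → P3 → HQ = 64; combined 80.

80 min — the smallest possible combined total.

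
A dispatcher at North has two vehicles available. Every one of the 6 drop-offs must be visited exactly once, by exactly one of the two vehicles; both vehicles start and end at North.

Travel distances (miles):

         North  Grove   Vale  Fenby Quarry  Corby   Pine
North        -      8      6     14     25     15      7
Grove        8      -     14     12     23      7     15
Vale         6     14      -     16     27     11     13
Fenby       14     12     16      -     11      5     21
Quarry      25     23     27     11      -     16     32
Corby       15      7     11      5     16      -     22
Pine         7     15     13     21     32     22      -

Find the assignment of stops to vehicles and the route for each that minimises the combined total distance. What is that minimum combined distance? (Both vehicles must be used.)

There are 2^5 − 1 = 31 ways to divide the 6 stops into two non-empty groups. For each, the best each vehicle can do is its own shortest tour through its group:
  {Grove} + {Vale, Fenby, Quarry, Corby, Pine}: 16 + 72 = 88
  {Vale} + {Grove, Fenby, Quarry, Corby, Pine}: 12 + 70 = 82
  {Grove, Vale} + {Fenby, Quarry, Corby, Pine}: 28 + 70 = 98
  {Fenby} + {Grove, Vale, Quarry, Corby, Pine}: 28 + 78 = 106
  {Grove, Fenby} + {Vale, Quarry, Corby, Pine}: 34 + 72 = 106
  {Vale, Fenby} + {Grove, Quarry, Corby, Pine}: 36 + 70 = 106
  … (31 splits in total)
  {Grove, Vale, Fenby, Quarry, Corby} + {Pine}: 64 + 14 = 78  ← best
Best: vehicle 1 North → Grove → Fenby → Quarry → Corby → Vale → North = 64; vehicle 2 North → Pine → North = 14; combined 78.

Minimum combined distance: 78 miles.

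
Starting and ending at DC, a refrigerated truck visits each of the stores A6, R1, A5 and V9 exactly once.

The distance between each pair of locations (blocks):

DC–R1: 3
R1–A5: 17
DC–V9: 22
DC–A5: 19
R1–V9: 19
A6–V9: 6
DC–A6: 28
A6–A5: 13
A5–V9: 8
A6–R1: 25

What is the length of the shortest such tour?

With 4 stops there are 4!/2 = 12 distinct round trips (a route and its reverse cost the same).
DC → A6 → R1 → A5 → V9 → DC: 28+25+17+8+22 = 100
DC → A6 → R1 → V9 → A5 → DC: 28+25+19+8+19 = 99
DC → A6 → A5 → R1 → V9 → DC: 28+13+17+19+22 = 99
DC → A6 → A5 → V9 → R1 → DC: 28+13+8+19+3 = 71
DC → A6 → V9 → R1 → A5 → DC: 28+6+19+17+19 = 89
DC → A6 → V9 → A5 → R1 → DC: 28+6+8+17+3 = 62
DC → R1 → A6 → A5 → V9 → DC: 3+25+13+8+22 = 71
DC → R1 → A6 → V9 → A5 → DC: 3+25+6+8+19 = 61
DC → R1 → A5 → A6 → V9 → DC: 3+17+13+6+22 = 61
DC → R1 → V9 → A6 → A5 → DC: 3+19+6+13+19 = 60
DC → A5 → A6 → R1 → V9 → DC: 19+13+25+19+22 = 98
DC → A5 → R1 → A6 → V9 → DC: 19+17+25+6+22 = 89
The minimum is 60.
One optimal route: DC → R1 → V9 → A6 → A5 → DC (or its reverse).

Minimum total distance: 60 blocks.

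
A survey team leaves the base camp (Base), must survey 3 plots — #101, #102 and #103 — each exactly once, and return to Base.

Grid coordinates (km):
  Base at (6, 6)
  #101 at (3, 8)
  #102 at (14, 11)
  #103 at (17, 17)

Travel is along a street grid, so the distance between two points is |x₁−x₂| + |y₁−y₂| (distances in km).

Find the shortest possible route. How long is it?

Shortest round trip = 50 km.

With 3 stops there are 3!/2 = 3 distinct round trips (a route and its reverse cost the same).
Base→#101→#102→#103→Base: 5+14+9+22 = 50
Base→#101→#103→#102→Base: 5+23+9+13 = 50
Base→#102→#101→#103→Base: 13+14+23+22 = 72
The minimum is 50.
One optimal route: Base → #101 → #102 → #103 → Base (or its reverse).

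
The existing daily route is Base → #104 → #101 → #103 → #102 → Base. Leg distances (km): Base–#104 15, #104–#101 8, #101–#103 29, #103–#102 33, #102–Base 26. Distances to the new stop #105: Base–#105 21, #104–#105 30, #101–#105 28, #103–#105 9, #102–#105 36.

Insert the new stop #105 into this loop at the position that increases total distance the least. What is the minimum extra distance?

+8 km — insert #105 between #101 and #103.

Insertion cost between consecutive stops i–j is d(i,#105) + d(#105,j) − d(i,j):
  between Base and #104: 21 + 30 − 15 = 36
  between #104 and #101: 30 + 28 − 8 = 50
  between #101 and #103: 28 + 9 − 29 = 8
  between #103 and #102: 9 + 36 − 33 = 12
  between #102 and Base: 36 + 21 − 26 = 31
Cheapest insertion is between #101 and #103, adding 8.
New total = 111 + 8 = 119.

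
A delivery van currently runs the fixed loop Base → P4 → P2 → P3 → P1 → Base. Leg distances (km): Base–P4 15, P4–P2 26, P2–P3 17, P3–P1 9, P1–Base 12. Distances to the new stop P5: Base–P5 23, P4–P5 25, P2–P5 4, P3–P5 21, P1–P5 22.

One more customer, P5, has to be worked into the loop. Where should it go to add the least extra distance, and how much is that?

Insertion cost between consecutive stops i–j is d(i,P5) + d(P5,j) − d(i,j):
  between Base and P4: 23 + 25 − 15 = 33
  between P4 and P2: 25 + 4 − 26 = 3
  between P2 and P3: 4 + 21 − 17 = 8
  between P3 and P1: 21 + 22 − 9 = 34
  between P1 and Base: 22 + 23 − 12 = 33
Cheapest insertion is between P4 and P2, adding 3.
New total = 79 + 3 = 82.

Adding 3 km by placing P5 on the P4–P2 leg.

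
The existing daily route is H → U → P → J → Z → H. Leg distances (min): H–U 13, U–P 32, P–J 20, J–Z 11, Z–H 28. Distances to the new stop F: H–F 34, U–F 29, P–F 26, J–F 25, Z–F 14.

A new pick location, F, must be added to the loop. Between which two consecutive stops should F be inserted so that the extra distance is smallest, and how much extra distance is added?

Insertion cost between consecutive stops i–j is d(i,F) + d(F,j) − d(i,j):
  between H and U: 34 + 29 − 13 = 50
  between U and P: 29 + 26 − 32 = 23
  between P and J: 26 + 25 − 20 = 31
  between J and Z: 25 + 14 − 11 = 28
  between Z and H: 14 + 34 − 28 = 20
Cheapest insertion is between Z and H, adding 20.
New total = 104 + 20 = 124.

Minimum extra distance: 20 min, inserting F between Z and H.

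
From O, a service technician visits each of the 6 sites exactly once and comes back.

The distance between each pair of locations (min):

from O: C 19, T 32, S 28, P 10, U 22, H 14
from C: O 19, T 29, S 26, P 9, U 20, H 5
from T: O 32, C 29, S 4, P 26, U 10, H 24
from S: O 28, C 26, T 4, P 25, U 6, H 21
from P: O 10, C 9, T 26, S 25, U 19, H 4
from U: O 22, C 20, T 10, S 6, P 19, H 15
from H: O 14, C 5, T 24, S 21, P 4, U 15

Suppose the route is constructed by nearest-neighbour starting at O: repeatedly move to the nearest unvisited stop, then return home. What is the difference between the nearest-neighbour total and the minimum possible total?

O: P=10, H=14, C=19, U=22, S=28, T=32 ⇒ P
P: H=4, C=9, U=19, S=25, T=26 ⇒ H
H: C=5, U=15, S=21, T=24 ⇒ C
C: U=20, S=26, T=29 ⇒ U
U: S=6, T=10 ⇒ S
S: T=4 ⇒ T
NN route O → P → H → C → U → S → T → O costs 81.
Optimal: O → P → C → H → T → S → U → O costs 80 (by enumerating all 360 distinct tours).
Excess = 81 − 80 = 1.

1 min longer than the optimal tour.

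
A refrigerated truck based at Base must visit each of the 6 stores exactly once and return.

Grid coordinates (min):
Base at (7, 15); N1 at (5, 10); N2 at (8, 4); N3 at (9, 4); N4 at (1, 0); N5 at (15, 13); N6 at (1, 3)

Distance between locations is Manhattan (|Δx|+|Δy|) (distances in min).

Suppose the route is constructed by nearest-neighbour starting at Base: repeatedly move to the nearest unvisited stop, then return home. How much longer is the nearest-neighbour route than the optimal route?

Excess over optimum: 8 min.

From Base: N1=7, N5=10, N2=12, N3=13, N6=18, N4=21 → choose N1 (7).
From N1: N2=9, N3=10, N6=11, N5=13, N4=14 → choose N2 (9).
From N2: N3=1, N6=8, N4=11, N5=16 → choose N3 (1).
From N3: N6=9, N4=12, N5=15 → choose N6 (9).
From N6: N4=3, N5=24 → choose N4 (3).
From N4: N5=27 → choose N5 (27).
NN route Base → N1 → N2 → N3 → N6 → N4 → N5 → Base costs 66.
Optimal: Base → N1 → N4 → N6 → N2 → N3 → N5 → Base costs 58 (by enumerating all 360 distinct tours).
Excess = 66 − 58 = 8.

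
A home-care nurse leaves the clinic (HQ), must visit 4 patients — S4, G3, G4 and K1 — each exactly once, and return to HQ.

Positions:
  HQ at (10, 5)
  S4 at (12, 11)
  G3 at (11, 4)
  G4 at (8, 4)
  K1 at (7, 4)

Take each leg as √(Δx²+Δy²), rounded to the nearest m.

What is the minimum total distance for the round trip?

20 m — the shortest possible round trip.

With 4 stops there are 4!/2 = 12 distinct round trips (a route and its reverse cost the same).
HQ - S4 - G3 - G4 - K1 - HQ: 6+7+3+1+3 = 20
HQ - S4 - G3 - K1 - G4 - HQ: 6+7+4+1+2 = 20
HQ - S4 - G4 - G3 - K1 - HQ: 6+8+3+4+3 = 24
HQ - S4 - G4 - K1 - G3 - HQ: 6+8+1+4+1 = 20
HQ - S4 - K1 - G3 - G4 - HQ: 6+9+4+3+2 = 24
HQ - S4 - K1 - G4 - G3 - HQ: 6+9+1+3+1 = 20
HQ - G3 - S4 - G4 - K1 - HQ: 1+7+8+1+3 = 20
HQ - G3 - S4 - K1 - G4 - HQ: 1+7+9+1+2 = 20
HQ - G3 - G4 - S4 - K1 - HQ: 1+3+8+9+3 = 24
HQ - G3 - K1 - S4 - G4 - HQ: 1+4+9+8+2 = 24
HQ - G4 - S4 - G3 - K1 - HQ: 2+8+7+4+3 = 24
HQ - G4 - G3 - S4 - K1 - HQ: 2+3+7+9+3 = 24
The minimum is 20.
One optimal route: HQ → S4 → G3 → G4 → K1 → HQ (or its reverse).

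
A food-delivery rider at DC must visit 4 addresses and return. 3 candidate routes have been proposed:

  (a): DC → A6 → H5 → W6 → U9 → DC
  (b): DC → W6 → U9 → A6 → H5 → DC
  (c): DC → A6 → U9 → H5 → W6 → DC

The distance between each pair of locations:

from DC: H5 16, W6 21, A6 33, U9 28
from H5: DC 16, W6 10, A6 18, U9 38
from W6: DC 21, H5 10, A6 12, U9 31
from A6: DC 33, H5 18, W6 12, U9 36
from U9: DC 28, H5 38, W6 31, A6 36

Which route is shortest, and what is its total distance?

120 — (a) is the shortest.

(a): 33 + 18 + 10 + 31 + 28 = 120
(b): 21 + 31 + 36 + 18 + 16 = 122
(c): 33 + 36 + 38 + 10 + 21 = 138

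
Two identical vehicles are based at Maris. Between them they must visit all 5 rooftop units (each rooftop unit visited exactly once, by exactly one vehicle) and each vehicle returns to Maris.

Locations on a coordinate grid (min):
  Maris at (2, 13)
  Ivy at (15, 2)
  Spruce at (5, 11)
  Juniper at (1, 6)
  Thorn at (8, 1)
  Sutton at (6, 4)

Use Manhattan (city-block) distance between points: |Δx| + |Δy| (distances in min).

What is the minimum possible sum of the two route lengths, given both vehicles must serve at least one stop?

62 min — the smallest possible combined total.

There are 2^4 − 1 = 15 ways to divide the 5 stops into two non-empty groups. For each, the best each vehicle can do is its own shortest tour through its group:
  {Ivy} + {Spruce, Juniper, Thorn, Sutton}: 48 + 38 = 86
  {Spruce} + {Ivy, Juniper, Thorn, Sutton}: 10 + 52 = 62
  {Ivy, Spruce} + {Juniper, Thorn, Sutton}: 48 + 38 = 86
  {Juniper} + {Ivy, Spruce, Thorn, Sutton}: 16 + 50 = 66
  {Ivy, Juniper} + {Spruce, Thorn, Sutton}: 50 + 36 = 86
  {Spruce, Juniper} + {Ivy, Thorn, Sutton}: 22 + 50 = 72
  … (15 splits in total)
Best: vehicle 1 Maris → Spruce → Maris = 10; vehicle 2 Maris → Ivy → Thorn → Sutton → Juniper → Maris = 52; combined 62.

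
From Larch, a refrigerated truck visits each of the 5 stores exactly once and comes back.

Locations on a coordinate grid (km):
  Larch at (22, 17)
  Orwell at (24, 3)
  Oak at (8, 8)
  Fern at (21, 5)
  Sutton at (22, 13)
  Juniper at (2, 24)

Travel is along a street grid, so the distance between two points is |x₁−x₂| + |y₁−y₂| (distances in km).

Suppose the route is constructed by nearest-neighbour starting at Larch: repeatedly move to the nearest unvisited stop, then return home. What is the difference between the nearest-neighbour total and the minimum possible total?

Excess over optimum: 2 km.

From Larch: Sutton=4, Fern=13, Orwell=16, Oak=23, Juniper=27 → choose Sutton (4).
From Sutton: Fern=9, Orwell=12, Oak=19, Juniper=31 → choose Fern (9).
From Fern: Orwell=5, Oak=16, Juniper=38 → choose Orwell (5).
From Orwell: Oak=21, Juniper=43 → choose Oak (21).
From Oak: Juniper=22 → choose Juniper (22).
NN route Larch → Sutton → Fern → Orwell → Oak → Juniper → Larch costs 88.
Optimal: Larch → Sutton → Orwell → Fern → Oak → Juniper → Larch costs 86 (by enumerating all 60 distinct tours).
Excess = 88 − 86 = 2.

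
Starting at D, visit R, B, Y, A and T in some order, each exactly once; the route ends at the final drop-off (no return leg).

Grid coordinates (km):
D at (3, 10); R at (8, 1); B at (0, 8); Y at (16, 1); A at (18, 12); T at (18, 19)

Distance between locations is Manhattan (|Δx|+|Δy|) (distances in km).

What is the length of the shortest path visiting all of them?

There are 5! = 120 possible orderings.
D→R→B→Y→A→T: 14+15+23+13+7 = 72
D→R→B→Y→T→A: 14+15+23+20+7 = 79
D→R→B→A→Y→T: 14+15+22+13+20 = 84
D→R→B→A→T→Y: 14+15+22+7+20 = 78
D→R→B→T→Y→A: 14+15+29+20+13 = 91
D→R→B→T→A→Y: 14+15+29+7+13 = 78
D→R→Y→B→A→T: 14+8+23+22+7 = 74
D→R→Y→B→T→A: 14+8+23+29+7 = 81
D→R→Y→A→B→T: 14+8+13+22+29 = 86
D→R→Y→A→T→B: 14+8+13+7+29 = 71
D→R→Y→T→B→A: 14+8+20+29+22 = 93
D→R→Y→T→A→B: 14+8+20+7+22 = 71
D→R→A→B→Y→T: 14+21+22+23+20 = 100
D→R→A→B→T→Y: 14+21+22+29+20 = 106
… (106 more)
D→B→R→Y→A→T: 5+15+8+13+7 = 48  ← best
The minimum is 48.
One shortest path: D → B → R → Y → A → T.

Minimum one-way distance = 48 km.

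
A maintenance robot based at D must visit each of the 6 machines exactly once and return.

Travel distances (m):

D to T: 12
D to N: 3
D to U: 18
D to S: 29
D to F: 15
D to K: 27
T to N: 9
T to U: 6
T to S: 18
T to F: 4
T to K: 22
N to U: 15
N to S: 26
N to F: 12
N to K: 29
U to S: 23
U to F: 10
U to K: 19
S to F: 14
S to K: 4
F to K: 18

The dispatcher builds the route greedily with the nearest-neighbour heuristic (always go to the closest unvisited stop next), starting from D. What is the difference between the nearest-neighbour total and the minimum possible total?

The nearest-neighbour route is 8 m longer than optimal.

D: N=3, T=12, F=15, U=18, K=27, S=29 ⇒ N
N: T=9, F=12, U=15, S=26, K=29 ⇒ T
T: F=4, U=6, S=18, K=22 ⇒ F
F: U=10, S=14, K=18 ⇒ U
U: K=19, S=23 ⇒ K
K: S=4 ⇒ S
NN route D → N → T → F → U → K → S → D costs 78.
Optimal: D → T → U → K → S → F → N → D costs 70 (by enumerating all 360 distinct tours).
Excess = 78 − 70 = 8.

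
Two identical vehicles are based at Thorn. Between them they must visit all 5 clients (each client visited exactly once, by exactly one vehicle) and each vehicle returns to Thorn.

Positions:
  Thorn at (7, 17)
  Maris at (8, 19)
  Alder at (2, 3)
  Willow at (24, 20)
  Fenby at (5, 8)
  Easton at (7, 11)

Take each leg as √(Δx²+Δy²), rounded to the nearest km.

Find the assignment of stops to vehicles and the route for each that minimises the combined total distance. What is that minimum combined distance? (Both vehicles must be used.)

Check every non-empty split of the stops between the two vehicles; for each half take its own optimal tour:
  {Maris} + {Alder, Willow, Fenby, Easton}: 4 + 60 = 64
  {Alder} + {Maris, Willow, Fenby, Easton}: 30 + 50 = 80
  {Maris, Alder} + {Willow, Fenby, Easton}: 34 + 49 = 83
  {Willow} + {Maris, Alder, Fenby, Easton}: 34 + 34 = 68
  {Maris, Willow} + {Alder, Fenby, Easton}: 35 + 30 = 65
  {Alder, Willow} + {Maris, Fenby, Easton}: 60 + 23 = 83
  … (15 splits in total)
Best: vehicle 1 Thorn → Maris → Thorn = 4; vehicle 2 Thorn → Willow → Fenby → Alder → Easton → Thorn = 60; combined 64.

Minimum combined distance: 64 km.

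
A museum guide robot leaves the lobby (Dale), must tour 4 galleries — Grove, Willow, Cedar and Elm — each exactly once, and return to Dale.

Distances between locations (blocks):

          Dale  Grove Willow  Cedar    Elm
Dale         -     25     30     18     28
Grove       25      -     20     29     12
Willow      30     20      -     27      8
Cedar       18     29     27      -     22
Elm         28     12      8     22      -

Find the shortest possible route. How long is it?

Minimum total distance: 90 blocks.

Dale→Grove→Willow→Cedar→Elm→Dale: 25+20+27+22+28 = 122
Dale→Grove→Willow→Elm→Cedar→Dale: 25+20+8+22+18 = 93
Dale→Grove→Cedar→Willow→Elm→Dale: 25+29+27+8+28 = 117
Dale→Grove→Cedar→Elm→Willow→Dale: 25+29+22+8+30 = 114
Dale→Grove→Elm→Willow→Cedar→Dale: 25+12+8+27+18 = 90
Dale→Grove→Elm→Cedar→Willow→Dale: 25+12+22+27+30 = 116
Dale→Willow→Grove→Cedar→Elm→Dale: 30+20+29+22+28 = 129
Dale→Willow→Grove→Elm→Cedar→Dale: 30+20+12+22+18 = 102
Dale→Willow→Cedar→Grove→Elm→Dale: 30+27+29+12+28 = 126
Dale→Willow→Elm→Grove→Cedar→Dale: 30+8+12+29+18 = 97
Dale→Cedar→Grove→Willow→Elm→Dale: 18+29+20+8+28 = 103
Dale→Cedar→Willow→Grove→Elm→Dale: 18+27+20+12+28 = 105
The minimum is 90.
One optimal route: Dale → Grove → Elm → Willow → Cedar → Dale (or its reverse).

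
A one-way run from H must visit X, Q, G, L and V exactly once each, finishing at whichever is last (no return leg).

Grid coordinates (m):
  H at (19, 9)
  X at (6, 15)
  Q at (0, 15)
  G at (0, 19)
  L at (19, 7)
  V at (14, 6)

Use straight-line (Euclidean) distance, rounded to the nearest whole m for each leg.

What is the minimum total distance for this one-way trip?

Shortest open route: 29 m.

There are 5! = 120 possible orderings.
H → X → Q → G → L → V: 14+6+4+22+5 = 51
H → X → Q → G → V → L: 14+6+4+19+5 = 48
H → X → Q → L → G → V: 14+6+21+22+19 = 82
H → X → Q → L → V → G: 14+6+21+5+19 = 65
H → X → Q → V → G → L: 14+6+17+19+22 = 78
H → X → Q → V → L → G: 14+6+17+5+22 = 64
H → X → G → Q → L → V: 14+7+4+21+5 = 51
H → X → G → Q → V → L: 14+7+4+17+5 = 47
H → X → G → L → Q → V: 14+7+22+21+17 = 81
H → X → G → L → V → Q: 14+7+22+5+17 = 65
H → X → G → V → Q → L: 14+7+19+17+21 = 78
H → X → G → V → L → Q: 14+7+19+5+21 = 66
H → X → L → Q → G → V: 14+15+21+4+19 = 73
H → X → L → Q → V → G: 14+15+21+17+19 = 86
… (106 more)
H → L → V → X → Q → G: 2+5+12+6+4 = 29  ← best
The minimum is 29.
One shortest path: H → L → V → X → Q → G.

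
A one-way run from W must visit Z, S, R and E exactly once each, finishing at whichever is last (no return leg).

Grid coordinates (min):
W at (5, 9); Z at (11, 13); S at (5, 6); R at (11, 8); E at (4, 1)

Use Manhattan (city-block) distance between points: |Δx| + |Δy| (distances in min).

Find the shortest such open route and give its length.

28 min — the minimum one-way total.

There are 4! = 24 possible orderings.
W - Z - S - R - E: 10+13+8+14 = 45
W - Z - S - E - R: 10+13+6+14 = 43
W - Z - R - S - E: 10+5+8+6 = 29
W - Z - R - E - S: 10+5+14+6 = 35
W - Z - E - S - R: 10+19+6+8 = 43
W - Z - E - R - S: 10+19+14+8 = 51
W - S - Z - R - E: 3+13+5+14 = 35
W - S - Z - E - R: 3+13+19+14 = 49
W - S - R - Z - E: 3+8+5+19 = 35
W - S - R - E - Z: 3+8+14+19 = 44
W - S - E - Z - R: 3+6+19+5 = 33
W - S - E - R - Z: 3+6+14+5 = 28
W - R - Z - S - E: 7+5+13+6 = 31
W - R - Z - E - S: 7+5+19+6 = 37
… (10 more)
The minimum is 28.
One shortest path: W → S → E → R → Z.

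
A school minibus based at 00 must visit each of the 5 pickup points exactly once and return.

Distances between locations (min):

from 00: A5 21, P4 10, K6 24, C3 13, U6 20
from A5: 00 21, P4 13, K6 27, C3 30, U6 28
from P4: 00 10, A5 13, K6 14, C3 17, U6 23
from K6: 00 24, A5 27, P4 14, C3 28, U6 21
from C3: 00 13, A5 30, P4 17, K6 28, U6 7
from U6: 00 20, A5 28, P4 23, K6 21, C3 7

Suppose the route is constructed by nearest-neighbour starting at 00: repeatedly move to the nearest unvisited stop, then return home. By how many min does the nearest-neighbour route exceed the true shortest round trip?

From 00: P4=10, C3=13, U6=20, A5=21, K6=24 → choose P4 (10).
From P4: A5=13, K6=14, C3=17, U6=23 → choose A5 (13).
From A5: K6=27, U6=28, C3=30 → choose K6 (27).
From K6: U6=21, C3=28 → choose U6 (21).
From U6: C3=7 → choose C3 (7).
NN route 00 → P4 → A5 → K6 → U6 → C3 → 00 costs 91.
Optimal: 00 → A5 → P4 → K6 → U6 → C3 → 00 costs 89 (by enumerating all 60 distinct tours).
Excess = 91 − 89 = 2.

2 min longer than the optimal tour.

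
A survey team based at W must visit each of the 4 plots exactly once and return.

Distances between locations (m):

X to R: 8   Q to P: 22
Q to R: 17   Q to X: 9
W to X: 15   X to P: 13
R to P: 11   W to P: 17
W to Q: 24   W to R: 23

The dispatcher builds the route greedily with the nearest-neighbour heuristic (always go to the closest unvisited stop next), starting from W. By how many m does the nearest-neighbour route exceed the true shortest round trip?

11 m longer than the optimal tour.

W: X=15, P=17, R=23, Q=24 ⇒ X
X: R=8, Q=9, P=13 ⇒ R
R: P=11, Q=17 ⇒ P
P: Q=22 ⇒ Q
NN route W → X → R → P → Q → W costs 80.
Optimal: W → Q → X → R → P → W costs 69 (by enumerating all 12 distinct tours).
Excess = 80 − 69 = 11.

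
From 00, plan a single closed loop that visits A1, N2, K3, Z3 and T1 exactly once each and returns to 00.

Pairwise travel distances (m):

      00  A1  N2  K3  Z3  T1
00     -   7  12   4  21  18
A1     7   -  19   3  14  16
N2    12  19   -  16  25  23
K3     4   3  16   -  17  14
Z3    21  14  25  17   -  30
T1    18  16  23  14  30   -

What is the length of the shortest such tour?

85 m — the shortest possible round trip.

There are 60 distinct closed tours to check (reversals are equivalent).
00-A1-N2-K3-Z3-T1-00: 7+19+16+17+30+18 = 107
00-A1-N2-K3-T1-Z3-00: 7+19+16+14+30+21 = 107
00-A1-N2-Z3-K3-T1-00: 7+19+25+17+14+18 = 100
00-A1-N2-Z3-T1-K3-00: 7+19+25+30+14+4 = 99
00-A1-N2-T1-K3-Z3-00: 7+19+23+14+17+21 = 101
00-A1-N2-T1-Z3-K3-00: 7+19+23+30+17+4 = 100
00-A1-K3-N2-Z3-T1-00: 7+3+16+25+30+18 = 99
00-A1-K3-N2-T1-Z3-00: 7+3+16+23+30+21 = 100
00-A1-K3-Z3-N2-T1-00: 7+3+17+25+23+18 = 93
00-A1-K3-Z3-T1-N2-00: 7+3+17+30+23+12 = 92
00-A1-K3-T1-N2-Z3-00: 7+3+14+23+25+21 = 93
00-A1-K3-T1-Z3-N2-00: 7+3+14+30+25+12 = 91
00-A1-Z3-N2-K3-T1-00: 7+14+25+16+14+18 = 94
00-A1-Z3-N2-T1-K3-00: 7+14+25+23+14+4 = 87
… (46 more)
00-N2-Z3-A1-T1-K3-00: 12+25+14+16+14+4 = 85  ← best
The minimum is 85.
One optimal route: 00 → N2 → Z3 → A1 → T1 → K3 → 00 (or its reverse).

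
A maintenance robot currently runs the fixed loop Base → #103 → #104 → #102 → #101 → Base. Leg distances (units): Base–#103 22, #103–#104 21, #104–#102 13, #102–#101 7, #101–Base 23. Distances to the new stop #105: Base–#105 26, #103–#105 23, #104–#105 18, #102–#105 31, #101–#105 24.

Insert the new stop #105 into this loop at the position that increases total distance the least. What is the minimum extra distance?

Insertion cost between consecutive stops i–j is d(i,#105) + d(#105,j) − d(i,j):
  between Base and #103: 26 + 23 − 22 = 27
  between #103 and #104: 23 + 18 − 21 = 20
  between #104 and #102: 18 + 31 − 13 = 36
  between #102 and #101: 31 + 24 − 7 = 48
  between #101 and Base: 24 + 26 − 23 = 27
Cheapest insertion is between #103 and #104, adding 20.
New total = 86 + 20 = 106.

Minimum extra distance: 20, inserting #105 between #103 and #104.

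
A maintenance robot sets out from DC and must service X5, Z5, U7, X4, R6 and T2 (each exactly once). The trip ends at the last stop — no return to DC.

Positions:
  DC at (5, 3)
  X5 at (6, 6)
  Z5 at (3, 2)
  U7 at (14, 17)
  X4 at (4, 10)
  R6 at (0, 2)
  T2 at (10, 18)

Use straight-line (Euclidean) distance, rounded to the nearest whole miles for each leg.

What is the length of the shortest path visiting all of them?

30 miles — the minimum one-way total.

There are 6! = 720 possible orderings.
DC - X5 - Z5 - U7 - X4 - R6 - T2: 3+5+19+12+9+19 = 67
DC - X5 - Z5 - U7 - X4 - T2 - R6: 3+5+19+12+10+19 = 68
DC - X5 - Z5 - U7 - R6 - X4 - T2: 3+5+19+21+9+10 = 67
DC - X5 - Z5 - U7 - R6 - T2 - X4: 3+5+19+21+19+10 = 77
DC - X5 - Z5 - U7 - T2 - X4 - R6: 3+5+19+4+10+9 = 50
DC - X5 - Z5 - U7 - T2 - R6 - X4: 3+5+19+4+19+9 = 59
DC - X5 - Z5 - X4 - U7 - R6 - T2: 3+5+8+12+21+19 = 68
DC - X5 - Z5 - X4 - U7 - T2 - R6: 3+5+8+12+4+19 = 51
… (712 more)
DC - Z5 - R6 - X5 - X4 - T2 - U7: 2+3+7+4+10+4 = 30  ← best
The minimum is 30.
One shortest path: DC → Z5 → R6 → X5 → X4 → T2 → U7.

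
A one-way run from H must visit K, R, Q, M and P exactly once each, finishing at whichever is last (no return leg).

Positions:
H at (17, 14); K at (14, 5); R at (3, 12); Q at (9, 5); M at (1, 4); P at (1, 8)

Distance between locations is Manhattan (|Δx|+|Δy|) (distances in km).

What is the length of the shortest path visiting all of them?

Shortest open route: 36 km.

There are 5! = 120 possible orderings.
H→K→R→Q→M→P: 12+18+13+9+4 = 56
H→K→R→Q→P→M: 12+18+13+11+4 = 58
H→K→R→M→Q→P: 12+18+10+9+11 = 60
H→K→R→M→P→Q: 12+18+10+4+11 = 55
H→K→R→P→Q→M: 12+18+6+11+9 = 56
H→K→R→P→M→Q: 12+18+6+4+9 = 49
H→K→Q→R→M→P: 12+5+13+10+4 = 44
H→K→Q→R→P→M: 12+5+13+6+4 = 40
H→K→Q→M→R→P: 12+5+9+10+6 = 42
H→K→Q→M→P→R: 12+5+9+4+6 = 36
H→K→Q→P→R→M: 12+5+11+6+10 = 44
H→K→Q→P→M→R: 12+5+11+4+10 = 42
H→K→M→R→Q→P: 12+14+10+13+11 = 60
H→K→M→R→P→Q: 12+14+10+6+11 = 53
… (106 more)
The minimum is 36.
One shortest path: H → K → Q → M → P → R.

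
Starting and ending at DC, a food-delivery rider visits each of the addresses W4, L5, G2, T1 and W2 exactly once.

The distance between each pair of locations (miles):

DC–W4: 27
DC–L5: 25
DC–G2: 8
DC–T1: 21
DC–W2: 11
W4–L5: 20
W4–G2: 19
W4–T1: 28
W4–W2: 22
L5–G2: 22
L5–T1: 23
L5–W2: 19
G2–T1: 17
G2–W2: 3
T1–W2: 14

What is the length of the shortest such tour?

95 miles — the shortest possible round trip.

There are 60 distinct closed tours to check (reversals are equivalent).
DC → W4 → L5 → G2 → T1 → W2 → DC: 27+20+22+17+14+11 = 111
DC → W4 → L5 → G2 → W2 → T1 → DC: 27+20+22+3+14+21 = 107
DC → W4 → L5 → T1 → G2 → W2 → DC: 27+20+23+17+3+11 = 101
DC → W4 → L5 → T1 → W2 → G2 → DC: 27+20+23+14+3+8 = 95
DC → W4 → L5 → W2 → G2 → T1 → DC: 27+20+19+3+17+21 = 107
DC → W4 → L5 → W2 → T1 → G2 → DC: 27+20+19+14+17+8 = 105
DC → W4 → G2 → L5 → T1 → W2 → DC: 27+19+22+23+14+11 = 116
DC → W4 → G2 → L5 → W2 → T1 → DC: 27+19+22+19+14+21 = 122
DC → W4 → G2 → T1 → L5 → W2 → DC: 27+19+17+23+19+11 = 116
DC → W4 → G2 → T1 → W2 → L5 → DC: 27+19+17+14+19+25 = 121
DC → W4 → G2 → W2 → L5 → T1 → DC: 27+19+3+19+23+21 = 112
DC → W4 → G2 → W2 → T1 → L5 → DC: 27+19+3+14+23+25 = 111
DC → W4 → T1 → L5 → G2 → W2 → DC: 27+28+23+22+3+11 = 114
DC → W4 → T1 → L5 → W2 → G2 → DC: 27+28+23+19+3+8 = 108
… (46 more)
The minimum is 95.
One optimal route: DC → W4 → L5 → T1 → W2 → G2 → DC (or its reverse).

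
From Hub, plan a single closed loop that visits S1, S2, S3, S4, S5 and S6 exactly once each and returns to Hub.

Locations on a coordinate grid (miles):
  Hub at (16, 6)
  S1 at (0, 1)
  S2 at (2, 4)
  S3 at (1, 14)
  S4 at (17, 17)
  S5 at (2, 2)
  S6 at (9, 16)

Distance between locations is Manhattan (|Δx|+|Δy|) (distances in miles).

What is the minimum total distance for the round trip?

Hub → S1 → S2 → S3 → S4 → S5 → S6 → Hub: 21+5+11+19+30+21+17 = 124
Hub → S1 → S2 → S3 → S4 → S6 → S5 → Hub: 21+5+11+19+9+21+18 = 104
Hub → S1 → S2 → S3 → S5 → S4 → S6 → Hub: 21+5+11+13+30+9+17 = 106
Hub → S1 → S2 → S3 → S5 → S6 → S4 → Hub: 21+5+11+13+21+9+12 = 92
Hub → S1 → S2 → S3 → S6 → S4 → S5 → Hub: 21+5+11+10+9+30+18 = 104
Hub → S1 → S2 → S3 → S6 → S5 → S4 → Hub: 21+5+11+10+21+30+12 = 110
Hub → S1 → S2 → S4 → S3 → S5 → S6 → Hub: 21+5+28+19+13+21+17 = 124
Hub → S1 → S2 → S4 → S3 → S6 → S5 → Hub: 21+5+28+19+10+21+18 = 122
… (352 more)
Hub → S2 → S5 → S1 → S3 → S6 → S4 → Hub: 16+2+3+14+10+9+12 = 66  ← best
The minimum is 66.
One optimal route: Hub → S2 → S5 → S1 → S3 → S6 → S4 → Hub (or its reverse).

66 miles — the shortest possible round trip.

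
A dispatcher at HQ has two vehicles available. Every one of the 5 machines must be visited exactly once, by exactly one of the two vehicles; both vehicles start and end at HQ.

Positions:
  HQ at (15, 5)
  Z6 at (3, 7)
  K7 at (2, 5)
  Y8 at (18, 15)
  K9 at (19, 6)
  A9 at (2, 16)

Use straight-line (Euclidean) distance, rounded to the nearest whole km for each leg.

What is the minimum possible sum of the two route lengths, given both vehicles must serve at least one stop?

Minimum combined distance: 58 km.

Try each way of splitting the stops between the two vehicles (each non-empty) and, for each split, find the best tour for each vehicle:
  {Z6} + {K7, Y8, K9, A9}: 24 + 53 = 77
  {K7} + {Z6, Y8, K9, A9}: 26 + 50 = 76
  {Z6, K7} + {Y8, K9, A9}: 27 + 46 = 73
  {Y8} + {Z6, K7, K9, A9}: 20 + 48 = 68
  {Z6, Y8} + {K7, K9, A9}: 39 + 48 = 87
  {K7, Y8} + {Z6, K9, A9}: 42 + 45 = 87
  … (15 splits in total)
  {K9} + {Z6, K7, Y8, A9}: 8 + 50 = 58  ← best
Best: vehicle 1 HQ → K9 → HQ = 8; vehicle 2 HQ → K7 → Z6 → A9 → Y8 → HQ = 50; combined 58.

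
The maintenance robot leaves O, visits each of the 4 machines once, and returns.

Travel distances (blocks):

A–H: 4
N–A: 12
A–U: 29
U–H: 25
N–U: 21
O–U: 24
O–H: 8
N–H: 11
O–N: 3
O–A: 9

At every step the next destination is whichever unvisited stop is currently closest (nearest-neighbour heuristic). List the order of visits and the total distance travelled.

From O: distances to unvisited — N=3, H=8, A=9, U=24. Nearest is N (3).
From N: distances to unvisited — H=11, A=12, U=21. Nearest is H (11).
From H: distances to unvisited — A=4, U=25. Nearest is A (4).
From A: distances to unvisited — U=29. Nearest is U (29).
Return U→O: 24.
Total = 3 + 11 + 4 + 29 + 24 = 71.

71 blocks along O → N → H → A → U → O.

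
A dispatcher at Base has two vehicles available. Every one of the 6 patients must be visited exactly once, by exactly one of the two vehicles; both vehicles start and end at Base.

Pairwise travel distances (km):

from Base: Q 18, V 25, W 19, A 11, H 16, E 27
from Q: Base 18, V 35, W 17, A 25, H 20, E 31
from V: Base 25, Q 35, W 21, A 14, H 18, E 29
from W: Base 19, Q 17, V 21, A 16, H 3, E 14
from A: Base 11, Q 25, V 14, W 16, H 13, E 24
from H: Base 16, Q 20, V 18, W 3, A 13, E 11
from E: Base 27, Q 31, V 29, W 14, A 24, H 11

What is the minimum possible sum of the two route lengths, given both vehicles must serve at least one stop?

There are 2^5 − 1 = 31 ways to divide the 6 stops into two non-empty groups. For each, the best each vehicle can do is its own shortest tour through its group:
  {Q} + {V, W, A, H, E}: 36 + 87 = 123
  {V} + {Q, W, A, H, E}: 50 + 84 = 134
  {Q, V} + {W, A, H, E}: 78 + 68 = 146
  {W} + {Q, V, A, H, E}: 38 + 103 = 141
  {Q, W} + {V, A, H, E}: 54 + 81 = 135
  {V, W} + {Q, A, H, E}: 65 + 84 = 149
  … (31 splits in total)
Best: vehicle 1 Base → Q → Base = 36; vehicle 2 Base → W → H → E → V → A → Base = 87; combined 123.

123 km — the smallest possible combined total.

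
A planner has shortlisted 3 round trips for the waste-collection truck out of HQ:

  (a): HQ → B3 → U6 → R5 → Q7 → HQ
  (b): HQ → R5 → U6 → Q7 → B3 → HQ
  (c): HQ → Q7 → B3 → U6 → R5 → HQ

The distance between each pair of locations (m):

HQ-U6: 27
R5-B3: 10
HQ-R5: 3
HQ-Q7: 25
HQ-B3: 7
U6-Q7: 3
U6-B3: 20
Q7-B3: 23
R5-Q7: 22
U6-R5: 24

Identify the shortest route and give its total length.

60 m — (b) is the shortest.

(a): 7 + 20 + 24 + 22 + 25 = 98
(b): 3 + 24 + 3 + 23 + 7 = 60
(c): 25 + 23 + 20 + 24 + 3 = 95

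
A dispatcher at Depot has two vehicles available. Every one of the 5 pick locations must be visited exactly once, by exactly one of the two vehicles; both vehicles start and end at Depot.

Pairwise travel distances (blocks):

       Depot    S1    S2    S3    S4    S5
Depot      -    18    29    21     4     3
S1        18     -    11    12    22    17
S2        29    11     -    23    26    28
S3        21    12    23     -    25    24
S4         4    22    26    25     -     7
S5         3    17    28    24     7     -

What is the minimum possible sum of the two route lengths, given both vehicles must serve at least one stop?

Check every non-empty split of the stops between the two vehicles; for each half take its own optimal tour:
  {S1} + {S2, S3, S4, S5}: 36 + 80 = 116
  {S2} + {S1, S3, S4, S5}: 58 + 61 = 119
  {S1, S2} + {S3, S4, S5}: 58 + 56 = 114
  {S3} + {S1, S2, S4, S5}: 42 + 61 = 103
  {S1, S3} + {S2, S4, S5}: 51 + 61 = 112
  {S2, S3} + {S1, S4, S5}: 73 + 46 = 119
  … (15 splits in total)
  {S1, S2, S3, S4} + {S5}: 74 + 6 = 80  ← best
Best: vehicle 1 Depot → S3 → S1 → S2 → S4 → Depot = 74; vehicle 2 Depot → S5 → Depot = 6; combined 80.

Minimum combined distance: 80 blocks.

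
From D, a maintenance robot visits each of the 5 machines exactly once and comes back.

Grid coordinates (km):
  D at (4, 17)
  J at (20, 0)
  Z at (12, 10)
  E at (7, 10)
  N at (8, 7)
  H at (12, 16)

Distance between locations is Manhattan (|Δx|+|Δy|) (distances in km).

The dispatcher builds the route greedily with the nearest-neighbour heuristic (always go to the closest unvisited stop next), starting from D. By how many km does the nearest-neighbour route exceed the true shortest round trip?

10 km longer than the optimal tour.

D: H=9, E=10, N=14, Z=15, J=33 ⇒ H
H: Z=6, E=11, N=13, J=24 ⇒ Z
Z: E=5, N=7, J=18 ⇒ E
E: N=4, J=23 ⇒ N
N: J=19 ⇒ J
NN route D → H → Z → E → N → J → D costs 76.
Optimal: D → E → N → J → Z → H → D costs 66 (by enumerating all 60 distinct tours).
Excess = 76 − 66 = 10.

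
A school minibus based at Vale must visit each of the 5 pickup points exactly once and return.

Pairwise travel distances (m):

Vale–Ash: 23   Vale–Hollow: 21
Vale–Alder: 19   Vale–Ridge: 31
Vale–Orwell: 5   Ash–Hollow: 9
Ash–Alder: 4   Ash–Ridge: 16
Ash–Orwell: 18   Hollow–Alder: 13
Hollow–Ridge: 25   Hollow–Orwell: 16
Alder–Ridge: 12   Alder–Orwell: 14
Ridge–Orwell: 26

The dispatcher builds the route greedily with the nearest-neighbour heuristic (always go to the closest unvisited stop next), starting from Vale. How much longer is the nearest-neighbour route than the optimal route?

Excess over optimum: 11 m.

From Vale: Orwell=5, Alder=19, Hollow=21, Ash=23, Ridge=31 → choose Orwell (5).
From Orwell: Alder=14, Hollow=16, Ash=18, Ridge=26 → choose Alder (14).
From Alder: Ash=4, Ridge=12, Hollow=13 → choose Ash (4).
From Ash: Hollow=9, Ridge=16 → choose Hollow (9).
From Hollow: Ridge=25 → choose Ridge (25).
NN route Vale → Orwell → Alder → Ash → Hollow → Ridge → Vale costs 88.
Optimal: Vale → Hollow → Ash → Alder → Ridge → Orwell → Vale costs 77 (by enumerating all 60 distinct tours).
Excess = 88 − 77 = 11.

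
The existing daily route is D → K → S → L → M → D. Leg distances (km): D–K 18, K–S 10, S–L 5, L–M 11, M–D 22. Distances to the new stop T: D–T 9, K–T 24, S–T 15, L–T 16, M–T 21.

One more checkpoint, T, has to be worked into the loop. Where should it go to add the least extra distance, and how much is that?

Adding 8 km by placing T on the M–D leg.

Insertion cost between consecutive stops i–j is d(i,T) + d(T,j) − d(i,j):
  between D and K: 9 + 24 − 18 = 15
  between K and S: 24 + 15 − 10 = 29
  between S and L: 15 + 16 − 5 = 26
  between L and M: 16 + 21 − 11 = 26
  between M and D: 21 + 9 − 22 = 8
Cheapest insertion is between M and D, adding 8.
New total = 66 + 8 = 74.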